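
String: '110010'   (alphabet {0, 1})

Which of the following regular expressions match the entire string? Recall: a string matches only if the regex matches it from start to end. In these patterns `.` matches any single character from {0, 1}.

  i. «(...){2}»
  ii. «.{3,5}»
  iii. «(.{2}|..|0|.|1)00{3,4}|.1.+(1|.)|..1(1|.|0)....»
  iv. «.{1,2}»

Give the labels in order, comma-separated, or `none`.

i → match
ii → no match
iii → match
iv → no match

i, iii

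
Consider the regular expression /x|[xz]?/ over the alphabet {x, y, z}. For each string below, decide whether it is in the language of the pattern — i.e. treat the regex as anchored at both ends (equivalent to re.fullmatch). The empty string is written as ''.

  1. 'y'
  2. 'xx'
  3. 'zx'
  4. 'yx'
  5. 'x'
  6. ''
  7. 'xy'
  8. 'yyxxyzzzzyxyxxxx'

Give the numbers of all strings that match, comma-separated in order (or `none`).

1 → no match
2 → no match
3 → no match
4 → no match
5 → match
6 → match
7 → no match
8 → no match

5, 6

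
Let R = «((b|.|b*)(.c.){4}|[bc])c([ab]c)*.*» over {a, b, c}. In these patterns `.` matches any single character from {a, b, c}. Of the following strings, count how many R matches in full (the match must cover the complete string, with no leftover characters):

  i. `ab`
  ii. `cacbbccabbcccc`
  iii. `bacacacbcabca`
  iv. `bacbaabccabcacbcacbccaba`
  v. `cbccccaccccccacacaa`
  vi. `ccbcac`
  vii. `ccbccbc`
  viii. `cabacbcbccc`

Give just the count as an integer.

i → no match
ii → no match
iii → no match
iv → no match
v → no match
vi → match
vii → match
viii → no match
Total matched: 2

2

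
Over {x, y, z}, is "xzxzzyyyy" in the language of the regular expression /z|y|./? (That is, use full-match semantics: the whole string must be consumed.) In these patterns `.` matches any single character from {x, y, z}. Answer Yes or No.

No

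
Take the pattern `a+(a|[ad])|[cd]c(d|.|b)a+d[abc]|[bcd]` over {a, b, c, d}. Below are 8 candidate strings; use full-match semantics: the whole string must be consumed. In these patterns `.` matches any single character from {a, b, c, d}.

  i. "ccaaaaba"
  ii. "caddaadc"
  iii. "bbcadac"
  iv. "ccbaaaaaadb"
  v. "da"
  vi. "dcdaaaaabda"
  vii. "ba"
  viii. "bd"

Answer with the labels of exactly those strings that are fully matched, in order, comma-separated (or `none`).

i → no match
ii → no match
iii → no match
iv → match
v → no match
vi → no match
vii → no match
viii → no match

iv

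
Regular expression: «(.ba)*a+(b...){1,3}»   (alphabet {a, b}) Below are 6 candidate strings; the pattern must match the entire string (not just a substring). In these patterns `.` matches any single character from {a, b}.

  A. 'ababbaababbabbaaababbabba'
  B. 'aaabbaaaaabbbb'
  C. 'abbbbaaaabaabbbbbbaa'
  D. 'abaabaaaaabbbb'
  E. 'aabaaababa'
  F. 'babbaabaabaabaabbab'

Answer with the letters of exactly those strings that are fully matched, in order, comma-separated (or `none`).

D, E

A → no match
B → no match
C → no match
D → match
E → match
F → no match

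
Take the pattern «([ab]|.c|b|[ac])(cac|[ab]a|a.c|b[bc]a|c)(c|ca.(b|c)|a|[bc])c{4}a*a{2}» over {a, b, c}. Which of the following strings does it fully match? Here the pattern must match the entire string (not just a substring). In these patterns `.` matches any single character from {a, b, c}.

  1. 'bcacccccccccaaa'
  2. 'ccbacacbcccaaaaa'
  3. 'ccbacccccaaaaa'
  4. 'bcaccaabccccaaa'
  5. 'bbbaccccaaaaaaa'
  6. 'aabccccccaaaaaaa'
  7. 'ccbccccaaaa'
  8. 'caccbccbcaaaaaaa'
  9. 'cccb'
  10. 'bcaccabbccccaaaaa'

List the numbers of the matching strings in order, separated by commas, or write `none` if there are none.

3, 4, 6, 7, 10

1 → no match
2 → no match
3 → match
4 → match
5 → no match
6 → match
7 → match
8 → no match
9 → no match — must end with 'a'
10 → match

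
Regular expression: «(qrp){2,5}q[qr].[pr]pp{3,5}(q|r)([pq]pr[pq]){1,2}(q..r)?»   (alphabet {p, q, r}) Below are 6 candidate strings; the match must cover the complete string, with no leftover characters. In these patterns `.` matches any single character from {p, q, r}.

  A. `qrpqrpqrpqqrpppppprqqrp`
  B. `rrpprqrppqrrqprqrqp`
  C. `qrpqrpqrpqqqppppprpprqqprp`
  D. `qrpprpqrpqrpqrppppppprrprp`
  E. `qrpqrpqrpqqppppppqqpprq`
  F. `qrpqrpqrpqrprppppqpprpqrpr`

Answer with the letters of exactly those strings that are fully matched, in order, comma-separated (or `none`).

A → no match
B → no match — must start with `qrp`
C → match
D → no match
E → no match
F → match

C, F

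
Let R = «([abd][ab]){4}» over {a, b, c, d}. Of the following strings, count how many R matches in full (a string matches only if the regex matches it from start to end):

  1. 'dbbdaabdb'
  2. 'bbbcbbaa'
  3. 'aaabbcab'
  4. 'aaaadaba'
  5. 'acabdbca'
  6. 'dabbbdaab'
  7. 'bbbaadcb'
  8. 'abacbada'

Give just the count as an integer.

1. 'dbbdaabdb' → no match
2. 'bbbcbbaa' → no match
3. 'aaabbcab' → no match
4. 'aaaadaba' → match
5. 'acabdbca' → no match
6. 'dabbbdaab' → no match
7. 'bbbaadcb' → no match
8. 'abacbada' → no match
Total matched: 1

1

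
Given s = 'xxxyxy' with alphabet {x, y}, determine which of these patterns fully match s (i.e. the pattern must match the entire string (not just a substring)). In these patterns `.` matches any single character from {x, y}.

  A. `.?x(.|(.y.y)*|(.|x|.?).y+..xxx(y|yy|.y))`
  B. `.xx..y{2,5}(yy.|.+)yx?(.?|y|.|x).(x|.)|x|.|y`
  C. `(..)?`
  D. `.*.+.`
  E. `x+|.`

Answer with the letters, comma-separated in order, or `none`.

A → match
B → no match
C → no match
D → match
E → no match

A, D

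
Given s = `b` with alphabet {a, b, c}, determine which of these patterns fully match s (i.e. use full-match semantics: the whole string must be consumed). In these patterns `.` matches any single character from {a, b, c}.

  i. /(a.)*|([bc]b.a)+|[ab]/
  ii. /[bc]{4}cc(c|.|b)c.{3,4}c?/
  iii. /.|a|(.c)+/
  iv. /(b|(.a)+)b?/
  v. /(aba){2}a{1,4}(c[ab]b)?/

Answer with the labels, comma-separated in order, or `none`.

i → match
ii → no match
iii → match
iv → match
v → no match — must start with `aba`

i, iii, iv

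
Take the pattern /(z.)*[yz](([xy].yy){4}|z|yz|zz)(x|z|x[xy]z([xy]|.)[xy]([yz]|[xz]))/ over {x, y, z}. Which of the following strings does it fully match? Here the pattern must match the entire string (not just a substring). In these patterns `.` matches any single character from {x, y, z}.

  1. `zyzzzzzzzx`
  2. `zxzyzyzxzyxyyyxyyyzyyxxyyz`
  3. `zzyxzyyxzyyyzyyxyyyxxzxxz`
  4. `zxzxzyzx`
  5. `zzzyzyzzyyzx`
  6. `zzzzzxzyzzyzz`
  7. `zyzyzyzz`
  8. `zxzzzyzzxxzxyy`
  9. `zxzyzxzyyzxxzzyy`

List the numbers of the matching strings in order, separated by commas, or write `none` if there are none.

1, 2, 3, 4, 5, 6, 7, 8, 9

1 → match
2 → match
3 → match
4 → match
5 → match
6 → match
7 → match
8 → match
9 → match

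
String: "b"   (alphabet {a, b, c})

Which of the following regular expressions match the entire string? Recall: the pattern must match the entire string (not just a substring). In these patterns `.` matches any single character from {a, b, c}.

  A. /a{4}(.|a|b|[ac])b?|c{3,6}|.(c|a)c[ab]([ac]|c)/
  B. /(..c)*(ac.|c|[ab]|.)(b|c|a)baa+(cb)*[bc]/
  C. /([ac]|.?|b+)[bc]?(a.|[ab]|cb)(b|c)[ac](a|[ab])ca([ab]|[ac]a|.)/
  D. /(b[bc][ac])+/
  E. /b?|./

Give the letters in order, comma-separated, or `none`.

A → no match
B → no match
C → no match
D → no match
E → match

E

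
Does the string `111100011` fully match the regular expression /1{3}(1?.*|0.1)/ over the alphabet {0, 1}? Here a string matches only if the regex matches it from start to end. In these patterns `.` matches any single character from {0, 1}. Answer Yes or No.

Yes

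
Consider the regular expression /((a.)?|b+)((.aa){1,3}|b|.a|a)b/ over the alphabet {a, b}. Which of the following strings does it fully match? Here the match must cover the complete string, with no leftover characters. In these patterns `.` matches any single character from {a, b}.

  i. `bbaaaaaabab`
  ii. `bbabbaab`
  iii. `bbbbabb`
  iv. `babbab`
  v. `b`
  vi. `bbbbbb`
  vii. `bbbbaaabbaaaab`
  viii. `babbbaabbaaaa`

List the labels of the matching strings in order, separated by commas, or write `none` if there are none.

i. `bbaaaaaabab` → no match
ii. `bbabbaab` → no match
iii. `bbbbabb` → no match
iv. `babbab` → no match
v. `b` → no match
vi. `bbbbbb` → match
vii → no match
viii → no match — must end with `b`

vi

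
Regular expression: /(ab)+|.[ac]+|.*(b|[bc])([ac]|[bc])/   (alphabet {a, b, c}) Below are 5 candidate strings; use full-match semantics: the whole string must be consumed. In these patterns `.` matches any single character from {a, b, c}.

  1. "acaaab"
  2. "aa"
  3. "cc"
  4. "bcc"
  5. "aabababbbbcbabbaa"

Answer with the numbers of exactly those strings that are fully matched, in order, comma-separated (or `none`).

1 → no match
2 → match
3 → match
4 → match
5 → no match

2, 3, 4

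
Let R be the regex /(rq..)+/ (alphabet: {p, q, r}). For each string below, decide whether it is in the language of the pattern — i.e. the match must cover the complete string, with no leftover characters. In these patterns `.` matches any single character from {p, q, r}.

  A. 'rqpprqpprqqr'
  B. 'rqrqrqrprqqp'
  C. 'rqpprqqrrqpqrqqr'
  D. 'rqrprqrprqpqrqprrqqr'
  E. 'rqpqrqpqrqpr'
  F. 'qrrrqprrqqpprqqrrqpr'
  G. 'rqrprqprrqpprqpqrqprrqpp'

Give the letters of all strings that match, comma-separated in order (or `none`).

A, B, C, D, E, G

A → match
B → match
C → match
D → match
E → match
F → no match — must start with 'rq'
G → match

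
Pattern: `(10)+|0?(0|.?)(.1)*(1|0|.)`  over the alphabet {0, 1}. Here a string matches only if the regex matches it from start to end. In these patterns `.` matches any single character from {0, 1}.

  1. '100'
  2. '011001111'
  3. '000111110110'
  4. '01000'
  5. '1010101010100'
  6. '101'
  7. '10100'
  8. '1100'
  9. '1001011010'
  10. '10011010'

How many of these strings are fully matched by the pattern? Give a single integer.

0

1 → no match
2 → no match
3 → no match
4 → no match
5 → no match
6 → no match
7 → no match
8 → no match
9 → no match
10 → no match
Total matched: 0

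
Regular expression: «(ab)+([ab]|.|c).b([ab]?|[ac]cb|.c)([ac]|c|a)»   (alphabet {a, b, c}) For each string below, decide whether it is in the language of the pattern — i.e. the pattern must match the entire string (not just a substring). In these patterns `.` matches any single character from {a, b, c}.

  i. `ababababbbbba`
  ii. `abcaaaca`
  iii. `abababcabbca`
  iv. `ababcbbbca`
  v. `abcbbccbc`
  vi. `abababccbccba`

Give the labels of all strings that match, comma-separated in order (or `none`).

i → match
ii → no match
iii → match
iv → match
v → match
vi → match

i, iii, iv, v, vi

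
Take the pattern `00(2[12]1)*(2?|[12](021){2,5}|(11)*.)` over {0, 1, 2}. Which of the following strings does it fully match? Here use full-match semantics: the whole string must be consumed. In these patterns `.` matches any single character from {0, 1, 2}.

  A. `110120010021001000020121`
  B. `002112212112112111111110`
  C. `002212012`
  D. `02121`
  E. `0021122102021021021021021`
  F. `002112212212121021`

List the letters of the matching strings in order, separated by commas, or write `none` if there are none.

B

A → no match — must start with `00`
B → match
C → no match
D → no match — must start with `00`
E → no match
F → no match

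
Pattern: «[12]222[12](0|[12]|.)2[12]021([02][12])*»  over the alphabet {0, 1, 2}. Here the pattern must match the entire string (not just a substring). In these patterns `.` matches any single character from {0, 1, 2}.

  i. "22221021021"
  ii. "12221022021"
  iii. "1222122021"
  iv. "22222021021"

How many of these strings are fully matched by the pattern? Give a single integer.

i → match
ii → match
iii → no match
iv → match
Total matched: 3

3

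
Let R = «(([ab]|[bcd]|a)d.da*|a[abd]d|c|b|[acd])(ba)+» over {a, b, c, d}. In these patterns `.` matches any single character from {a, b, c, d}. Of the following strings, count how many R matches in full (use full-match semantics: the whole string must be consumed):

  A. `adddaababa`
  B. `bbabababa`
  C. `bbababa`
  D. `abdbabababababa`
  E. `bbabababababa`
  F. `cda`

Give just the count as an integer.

5

A → match
B → match
C → match
D → match
E → match
F → no match — must end with `ba`
Total matched: 5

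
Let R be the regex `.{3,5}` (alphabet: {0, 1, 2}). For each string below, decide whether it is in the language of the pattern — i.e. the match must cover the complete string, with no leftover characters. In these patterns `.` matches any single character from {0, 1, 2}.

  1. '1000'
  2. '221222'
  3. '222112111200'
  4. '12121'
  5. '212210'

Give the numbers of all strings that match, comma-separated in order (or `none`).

1 → match
2 → no match
3 → no match
4 → match
5 → no match

1, 4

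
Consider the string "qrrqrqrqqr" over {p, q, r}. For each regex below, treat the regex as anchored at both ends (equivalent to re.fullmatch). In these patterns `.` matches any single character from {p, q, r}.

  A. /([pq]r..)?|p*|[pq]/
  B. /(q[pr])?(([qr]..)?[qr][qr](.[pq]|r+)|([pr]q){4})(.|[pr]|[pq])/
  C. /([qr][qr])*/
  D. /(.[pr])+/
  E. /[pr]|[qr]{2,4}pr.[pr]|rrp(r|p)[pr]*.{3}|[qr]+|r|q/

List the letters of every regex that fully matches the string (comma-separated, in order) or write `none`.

B, C, E

A → no match
B → match
C → match
D → no match
E → match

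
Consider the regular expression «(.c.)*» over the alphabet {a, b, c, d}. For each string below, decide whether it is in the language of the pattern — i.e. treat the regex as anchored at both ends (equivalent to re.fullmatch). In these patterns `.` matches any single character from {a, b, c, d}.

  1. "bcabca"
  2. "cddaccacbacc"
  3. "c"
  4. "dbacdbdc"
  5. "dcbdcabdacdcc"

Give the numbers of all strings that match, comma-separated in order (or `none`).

1

1 → match
2 → no match
3 → no match
4 → no match
5 → no match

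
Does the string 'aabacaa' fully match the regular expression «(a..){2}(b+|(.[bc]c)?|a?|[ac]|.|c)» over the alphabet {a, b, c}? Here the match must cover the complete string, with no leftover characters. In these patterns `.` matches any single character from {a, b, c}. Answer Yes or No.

Yes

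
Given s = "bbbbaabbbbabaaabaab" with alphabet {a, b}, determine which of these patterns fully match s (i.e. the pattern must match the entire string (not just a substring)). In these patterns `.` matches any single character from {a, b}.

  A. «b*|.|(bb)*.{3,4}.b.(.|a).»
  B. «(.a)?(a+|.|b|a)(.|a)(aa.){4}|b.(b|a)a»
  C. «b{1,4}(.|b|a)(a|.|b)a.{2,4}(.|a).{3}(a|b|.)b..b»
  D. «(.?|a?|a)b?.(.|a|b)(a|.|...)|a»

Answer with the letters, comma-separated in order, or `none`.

C

A → no match
B → no match
C → match
D → no match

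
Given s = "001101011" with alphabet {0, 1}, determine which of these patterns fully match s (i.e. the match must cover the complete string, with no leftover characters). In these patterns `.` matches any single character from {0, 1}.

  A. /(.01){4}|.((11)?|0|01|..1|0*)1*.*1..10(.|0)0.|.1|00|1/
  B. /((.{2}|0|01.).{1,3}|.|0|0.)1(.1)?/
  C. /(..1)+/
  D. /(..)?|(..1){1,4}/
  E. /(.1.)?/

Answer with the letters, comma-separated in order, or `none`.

A → no match
B → no match
C → match
D → match
E → no match

C, D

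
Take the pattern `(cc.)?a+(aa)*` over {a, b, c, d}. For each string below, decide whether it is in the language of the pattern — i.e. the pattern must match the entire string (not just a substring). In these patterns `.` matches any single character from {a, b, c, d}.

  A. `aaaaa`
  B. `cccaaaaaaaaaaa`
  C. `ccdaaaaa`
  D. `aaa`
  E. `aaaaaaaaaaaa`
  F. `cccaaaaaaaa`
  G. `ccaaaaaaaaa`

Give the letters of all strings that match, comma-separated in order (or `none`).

A. `aaaaa` → match
B → match
C. `ccdaaaaa` → match
D. `aaa` → match
E. `aaaaaaaaaaaa` → match
F. `cccaaaaaaaa` → match
G. `ccaaaaaaaaa` → match

A, B, C, D, E, F, G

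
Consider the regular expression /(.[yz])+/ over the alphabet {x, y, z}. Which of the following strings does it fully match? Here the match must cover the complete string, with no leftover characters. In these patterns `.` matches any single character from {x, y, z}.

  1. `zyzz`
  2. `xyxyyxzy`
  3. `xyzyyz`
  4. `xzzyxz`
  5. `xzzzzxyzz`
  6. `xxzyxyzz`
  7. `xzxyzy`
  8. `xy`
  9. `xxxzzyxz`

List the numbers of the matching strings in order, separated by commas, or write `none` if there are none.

1, 3, 4, 7, 8

1 → match
2 → no match
3 → match
4 → match
5 → no match
6 → no match
7 → match
8 → match
9 → no match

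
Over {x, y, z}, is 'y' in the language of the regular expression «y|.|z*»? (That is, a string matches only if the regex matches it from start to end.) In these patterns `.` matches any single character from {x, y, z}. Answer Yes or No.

Yes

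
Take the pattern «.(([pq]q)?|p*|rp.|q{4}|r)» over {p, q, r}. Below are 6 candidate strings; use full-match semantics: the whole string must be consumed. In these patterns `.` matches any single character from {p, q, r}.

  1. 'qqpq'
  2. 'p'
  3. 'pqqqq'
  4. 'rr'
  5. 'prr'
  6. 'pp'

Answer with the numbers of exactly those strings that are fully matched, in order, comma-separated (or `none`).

2, 3, 4, 6

1 → no match
2 → match
3 → match
4 → match
5 → no match
6 → match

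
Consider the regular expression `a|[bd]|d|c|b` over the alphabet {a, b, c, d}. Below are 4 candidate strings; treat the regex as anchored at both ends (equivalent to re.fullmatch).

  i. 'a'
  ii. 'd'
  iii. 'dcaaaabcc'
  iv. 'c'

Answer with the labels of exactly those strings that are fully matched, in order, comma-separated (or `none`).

i, ii, iv

i → match
ii → match
iii → no match
iv → match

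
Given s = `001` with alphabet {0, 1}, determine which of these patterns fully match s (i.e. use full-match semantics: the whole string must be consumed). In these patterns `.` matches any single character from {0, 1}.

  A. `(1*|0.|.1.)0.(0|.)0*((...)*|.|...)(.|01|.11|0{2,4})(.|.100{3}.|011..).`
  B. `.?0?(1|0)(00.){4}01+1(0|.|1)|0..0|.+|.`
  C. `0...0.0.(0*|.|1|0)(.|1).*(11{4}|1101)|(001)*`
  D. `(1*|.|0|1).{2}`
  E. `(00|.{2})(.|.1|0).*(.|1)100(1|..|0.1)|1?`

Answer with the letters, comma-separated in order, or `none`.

A → no match
B → match
C → match
D → match
E → no match

B, C, D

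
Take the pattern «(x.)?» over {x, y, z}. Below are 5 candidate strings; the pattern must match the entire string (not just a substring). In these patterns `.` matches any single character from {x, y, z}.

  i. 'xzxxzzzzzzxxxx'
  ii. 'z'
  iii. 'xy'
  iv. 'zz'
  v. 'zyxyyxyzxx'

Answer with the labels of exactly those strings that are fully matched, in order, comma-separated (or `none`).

iii

i → no match
ii → no match
iii → match
iv → no match
v → no match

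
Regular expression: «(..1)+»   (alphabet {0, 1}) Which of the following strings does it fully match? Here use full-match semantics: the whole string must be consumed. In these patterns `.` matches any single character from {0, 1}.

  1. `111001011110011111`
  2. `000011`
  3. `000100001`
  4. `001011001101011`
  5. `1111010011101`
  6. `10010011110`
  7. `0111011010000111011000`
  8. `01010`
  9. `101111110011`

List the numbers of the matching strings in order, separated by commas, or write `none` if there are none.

4

1 → no match
2 → no match
3 → no match
4 → match
5 → no match
6 → no match — must end with `1`
7 → no match — must end with `1`
8 → no match — must end with `1`
9 → no match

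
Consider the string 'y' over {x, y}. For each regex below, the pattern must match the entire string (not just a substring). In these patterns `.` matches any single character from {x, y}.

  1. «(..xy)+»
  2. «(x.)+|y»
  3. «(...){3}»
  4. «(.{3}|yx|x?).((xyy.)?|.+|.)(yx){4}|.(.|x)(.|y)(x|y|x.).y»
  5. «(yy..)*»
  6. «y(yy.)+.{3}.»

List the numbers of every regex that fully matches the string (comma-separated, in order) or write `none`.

2

1 → no match — must end with 'xy'
2 → match
3 → no match
4 → no match
5 → no match
6 → no match — must start with 'yyy'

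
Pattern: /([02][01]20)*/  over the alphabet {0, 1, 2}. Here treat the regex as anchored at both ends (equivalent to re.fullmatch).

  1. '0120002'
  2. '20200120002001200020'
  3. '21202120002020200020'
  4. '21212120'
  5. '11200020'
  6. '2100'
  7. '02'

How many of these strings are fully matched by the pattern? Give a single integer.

1 → no match
2 → match
3 → match
4 → no match
5 → no match
6 → no match
7 → no match
Total matched: 2

2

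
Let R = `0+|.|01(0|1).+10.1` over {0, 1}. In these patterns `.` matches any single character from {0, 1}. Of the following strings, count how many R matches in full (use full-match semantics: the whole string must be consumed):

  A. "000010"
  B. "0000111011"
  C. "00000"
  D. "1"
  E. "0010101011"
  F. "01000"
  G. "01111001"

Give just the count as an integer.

3

A → no match
B → no match
C → match
D → match
E → no match
F → no match
G → match
Total matched: 3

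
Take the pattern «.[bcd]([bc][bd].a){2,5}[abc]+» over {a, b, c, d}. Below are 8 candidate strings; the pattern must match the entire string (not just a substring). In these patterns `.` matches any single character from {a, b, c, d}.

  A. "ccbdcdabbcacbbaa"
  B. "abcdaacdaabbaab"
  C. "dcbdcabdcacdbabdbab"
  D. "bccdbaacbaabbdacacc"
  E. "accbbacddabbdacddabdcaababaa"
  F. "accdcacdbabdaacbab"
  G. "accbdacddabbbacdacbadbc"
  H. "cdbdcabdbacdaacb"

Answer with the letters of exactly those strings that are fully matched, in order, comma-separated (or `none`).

A → no match
B → match
C → match
D → no match
E → match
F → match
G → no match
H → match

B, C, E, F, H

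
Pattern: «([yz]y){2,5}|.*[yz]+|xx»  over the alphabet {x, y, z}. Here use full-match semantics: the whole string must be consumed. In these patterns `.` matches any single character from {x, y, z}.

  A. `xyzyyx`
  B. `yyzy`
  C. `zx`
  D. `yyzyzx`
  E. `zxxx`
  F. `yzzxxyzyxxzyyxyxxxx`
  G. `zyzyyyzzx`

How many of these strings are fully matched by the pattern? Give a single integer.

1

A. `xyzyyx` → no match
B. `yyzy` → match
C. `zx` → no match
D. `yyzyzx` → no match
E. `zxxx` → no match
F → no match
G. `zyzyyyzzx` → no match
Total matched: 1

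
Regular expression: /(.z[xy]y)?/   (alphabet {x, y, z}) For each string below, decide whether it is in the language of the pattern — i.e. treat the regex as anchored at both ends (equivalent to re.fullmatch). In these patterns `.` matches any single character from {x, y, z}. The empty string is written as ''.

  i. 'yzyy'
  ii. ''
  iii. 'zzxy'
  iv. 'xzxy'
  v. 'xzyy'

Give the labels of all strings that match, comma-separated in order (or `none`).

i → match
ii → match
iii → match
iv → match
v → match

i, ii, iii, iv, v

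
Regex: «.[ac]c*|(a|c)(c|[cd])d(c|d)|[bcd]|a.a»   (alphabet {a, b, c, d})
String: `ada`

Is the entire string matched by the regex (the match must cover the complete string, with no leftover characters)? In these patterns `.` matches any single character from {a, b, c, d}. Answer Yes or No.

Yes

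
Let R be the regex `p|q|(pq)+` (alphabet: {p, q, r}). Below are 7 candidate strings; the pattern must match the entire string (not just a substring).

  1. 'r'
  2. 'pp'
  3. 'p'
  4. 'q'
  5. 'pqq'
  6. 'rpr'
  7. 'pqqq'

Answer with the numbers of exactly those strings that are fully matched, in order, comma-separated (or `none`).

3, 4

1 → no match
2 → no match
3 → match
4 → match
5 → no match
6 → no match
7 → no match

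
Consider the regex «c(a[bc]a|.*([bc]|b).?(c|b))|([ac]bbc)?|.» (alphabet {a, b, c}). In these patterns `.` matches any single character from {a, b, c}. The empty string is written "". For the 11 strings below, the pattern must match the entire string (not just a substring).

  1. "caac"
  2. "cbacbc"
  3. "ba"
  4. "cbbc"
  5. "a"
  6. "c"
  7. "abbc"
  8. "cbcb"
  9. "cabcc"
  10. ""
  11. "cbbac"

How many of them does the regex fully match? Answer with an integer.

1 → no match
2 → match
3 → no match
4 → match
5 → match
6 → match
7 → match
8 → match
9 → match
10 → match
11 → match
Total matched: 9

9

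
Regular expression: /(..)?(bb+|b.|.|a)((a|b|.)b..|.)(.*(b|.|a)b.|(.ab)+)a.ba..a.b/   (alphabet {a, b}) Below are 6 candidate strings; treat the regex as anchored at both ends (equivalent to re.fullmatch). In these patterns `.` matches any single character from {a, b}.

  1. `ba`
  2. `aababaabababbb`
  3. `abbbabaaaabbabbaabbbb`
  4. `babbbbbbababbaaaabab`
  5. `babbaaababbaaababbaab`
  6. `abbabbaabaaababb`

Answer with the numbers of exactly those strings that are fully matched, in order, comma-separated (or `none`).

5

1 → no match — must end with `b`
2 → no match
3 → no match
4 → no match
5 → match
6 → no match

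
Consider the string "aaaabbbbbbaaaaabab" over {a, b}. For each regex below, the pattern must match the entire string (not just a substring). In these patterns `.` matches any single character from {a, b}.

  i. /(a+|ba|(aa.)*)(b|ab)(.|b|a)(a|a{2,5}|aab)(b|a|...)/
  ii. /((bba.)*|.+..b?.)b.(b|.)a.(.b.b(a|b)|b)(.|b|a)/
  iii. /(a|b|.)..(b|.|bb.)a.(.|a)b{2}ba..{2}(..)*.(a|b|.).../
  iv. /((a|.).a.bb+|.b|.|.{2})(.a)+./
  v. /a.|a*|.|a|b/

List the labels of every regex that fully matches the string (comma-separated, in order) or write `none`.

i → no match
ii → no match
iii → no match
iv → match
v → no match

iv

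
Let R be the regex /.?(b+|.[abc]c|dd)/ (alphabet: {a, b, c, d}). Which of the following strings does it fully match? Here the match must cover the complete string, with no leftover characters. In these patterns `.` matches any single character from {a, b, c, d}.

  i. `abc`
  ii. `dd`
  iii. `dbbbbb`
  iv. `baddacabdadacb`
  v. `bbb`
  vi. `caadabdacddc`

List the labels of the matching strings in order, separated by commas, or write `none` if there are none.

i → match
ii → match
iii → match
iv → no match
v → match
vi → no match

i, ii, iii, v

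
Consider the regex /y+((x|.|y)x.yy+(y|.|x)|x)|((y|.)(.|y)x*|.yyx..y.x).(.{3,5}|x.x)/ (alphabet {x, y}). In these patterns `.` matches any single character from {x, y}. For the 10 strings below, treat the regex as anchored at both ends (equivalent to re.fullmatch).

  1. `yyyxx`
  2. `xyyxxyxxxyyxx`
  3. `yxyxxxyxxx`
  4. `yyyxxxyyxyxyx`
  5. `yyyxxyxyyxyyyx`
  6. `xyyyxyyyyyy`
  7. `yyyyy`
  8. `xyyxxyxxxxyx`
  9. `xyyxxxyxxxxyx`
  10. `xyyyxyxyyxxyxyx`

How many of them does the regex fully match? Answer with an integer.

1 → no match
2 → no match
3 → no match
4 → match
5 → no match
6 → no match
7 → no match
8 → no match
9 → match
10 → no match
Total matched: 2

2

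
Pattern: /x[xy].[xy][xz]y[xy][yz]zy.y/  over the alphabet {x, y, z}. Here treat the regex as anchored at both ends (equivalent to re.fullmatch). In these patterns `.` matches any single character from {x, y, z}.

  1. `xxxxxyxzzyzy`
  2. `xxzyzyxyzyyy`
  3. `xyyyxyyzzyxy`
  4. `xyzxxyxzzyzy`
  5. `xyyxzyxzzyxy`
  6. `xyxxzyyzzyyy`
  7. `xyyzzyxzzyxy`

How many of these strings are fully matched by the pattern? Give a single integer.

1. `xxxxxyxzzyzy` → match
2. `xxzyzyxyzyyy` → match
3. `xyyyxyyzzyxy` → match
4. `xyzxxyxzzyzy` → match
5. `xyyxzyxzzyxy` → match
6. `xyxxzyyzzyyy` → match
7. `xyyzzyxzzyxy` → no match
Total matched: 6

6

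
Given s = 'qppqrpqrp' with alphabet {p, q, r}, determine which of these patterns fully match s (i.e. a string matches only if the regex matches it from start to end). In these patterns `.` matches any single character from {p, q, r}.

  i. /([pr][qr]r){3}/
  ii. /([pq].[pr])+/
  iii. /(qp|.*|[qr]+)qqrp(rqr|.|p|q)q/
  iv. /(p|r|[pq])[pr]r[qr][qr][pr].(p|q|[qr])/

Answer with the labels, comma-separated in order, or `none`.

ii

i → no match — must end with 'r'
ii → match
iii → no match — must end with 'q'
iv → no match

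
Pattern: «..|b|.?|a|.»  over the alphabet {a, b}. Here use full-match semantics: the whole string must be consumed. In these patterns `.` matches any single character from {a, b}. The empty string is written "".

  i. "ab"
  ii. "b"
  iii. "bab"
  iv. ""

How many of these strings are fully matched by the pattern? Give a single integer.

i → match
ii → match
iii → no match
iv → match
Total matched: 3

3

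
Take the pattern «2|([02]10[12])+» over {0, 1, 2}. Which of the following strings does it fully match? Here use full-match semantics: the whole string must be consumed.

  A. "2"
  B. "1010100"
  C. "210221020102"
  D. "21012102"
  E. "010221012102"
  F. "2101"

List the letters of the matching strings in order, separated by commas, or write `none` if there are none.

A → match
B → no match
C → match
D → match
E → match
F → match

A, C, D, E, F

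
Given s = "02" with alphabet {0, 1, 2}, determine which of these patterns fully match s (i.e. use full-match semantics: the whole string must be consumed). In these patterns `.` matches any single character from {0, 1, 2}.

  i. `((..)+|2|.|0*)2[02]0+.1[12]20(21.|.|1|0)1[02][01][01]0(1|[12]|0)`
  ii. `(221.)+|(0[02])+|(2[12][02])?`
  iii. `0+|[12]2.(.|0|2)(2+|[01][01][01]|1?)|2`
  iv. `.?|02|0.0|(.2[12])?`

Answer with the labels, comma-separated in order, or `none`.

i → no match
ii → match
iii → no match
iv → match

ii, iv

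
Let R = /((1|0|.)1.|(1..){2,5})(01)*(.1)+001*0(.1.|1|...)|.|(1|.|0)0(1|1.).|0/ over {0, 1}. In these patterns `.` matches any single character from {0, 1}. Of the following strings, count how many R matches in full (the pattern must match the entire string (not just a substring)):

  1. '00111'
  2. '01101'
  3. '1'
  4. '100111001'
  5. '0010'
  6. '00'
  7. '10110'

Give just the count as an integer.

4

1 → match
2 → no match
3 → match
4 → no match
5 → match
6 → no match
7 → match
Total matched: 4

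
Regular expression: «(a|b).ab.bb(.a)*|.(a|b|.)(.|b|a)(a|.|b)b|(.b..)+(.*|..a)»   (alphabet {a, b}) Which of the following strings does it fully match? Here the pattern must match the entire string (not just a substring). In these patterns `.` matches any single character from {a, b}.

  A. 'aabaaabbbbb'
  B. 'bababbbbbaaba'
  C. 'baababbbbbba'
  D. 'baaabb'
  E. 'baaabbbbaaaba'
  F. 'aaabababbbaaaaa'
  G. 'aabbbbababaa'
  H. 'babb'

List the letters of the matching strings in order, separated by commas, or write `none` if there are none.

A → no match
B → no match
C → no match
D → no match
E → no match
F → no match
G → no match
H → no match

none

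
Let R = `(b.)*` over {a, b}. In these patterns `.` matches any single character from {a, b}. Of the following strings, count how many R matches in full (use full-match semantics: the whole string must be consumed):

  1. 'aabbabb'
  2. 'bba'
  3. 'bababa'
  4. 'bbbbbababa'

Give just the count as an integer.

2

1 → no match
2 → no match
3 → match
4 → match
Total matched: 2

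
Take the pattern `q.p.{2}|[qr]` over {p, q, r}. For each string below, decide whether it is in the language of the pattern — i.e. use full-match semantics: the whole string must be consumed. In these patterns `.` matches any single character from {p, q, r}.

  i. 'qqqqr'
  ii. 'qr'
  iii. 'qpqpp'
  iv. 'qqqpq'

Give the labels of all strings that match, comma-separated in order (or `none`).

none

i → no match
ii → no match
iii → no match
iv → no match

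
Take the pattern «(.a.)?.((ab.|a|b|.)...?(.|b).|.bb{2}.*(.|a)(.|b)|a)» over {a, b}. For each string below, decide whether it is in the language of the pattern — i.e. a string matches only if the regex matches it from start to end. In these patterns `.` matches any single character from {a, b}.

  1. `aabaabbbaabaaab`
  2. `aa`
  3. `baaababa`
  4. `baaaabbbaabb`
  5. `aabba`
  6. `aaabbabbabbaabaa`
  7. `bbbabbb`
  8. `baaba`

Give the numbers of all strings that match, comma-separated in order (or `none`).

1 → match
2 → match
3 → no match
4 → match
5 → match
6 → no match
7 → match
8 → match

1, 2, 4, 5, 7, 8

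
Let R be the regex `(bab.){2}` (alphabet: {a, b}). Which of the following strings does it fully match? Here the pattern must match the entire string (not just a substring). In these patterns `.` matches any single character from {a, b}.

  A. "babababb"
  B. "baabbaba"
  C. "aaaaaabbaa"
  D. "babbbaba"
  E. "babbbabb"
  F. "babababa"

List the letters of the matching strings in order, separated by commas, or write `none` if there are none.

A, D, E, F

A → match
B → no match — must start with "bab"
C → no match — must start with "bab"
D → match
E → match
F → match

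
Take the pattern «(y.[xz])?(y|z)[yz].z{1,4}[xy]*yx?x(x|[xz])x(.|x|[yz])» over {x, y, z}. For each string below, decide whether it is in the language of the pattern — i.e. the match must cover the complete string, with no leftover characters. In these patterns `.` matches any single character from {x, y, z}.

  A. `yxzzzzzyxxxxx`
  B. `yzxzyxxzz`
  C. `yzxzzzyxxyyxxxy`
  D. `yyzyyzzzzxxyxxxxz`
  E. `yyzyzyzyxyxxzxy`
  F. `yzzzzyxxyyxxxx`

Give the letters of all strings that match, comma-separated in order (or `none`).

A, C, D, E, F

A → match
B → no match
C → match
D → match
E → match
F → match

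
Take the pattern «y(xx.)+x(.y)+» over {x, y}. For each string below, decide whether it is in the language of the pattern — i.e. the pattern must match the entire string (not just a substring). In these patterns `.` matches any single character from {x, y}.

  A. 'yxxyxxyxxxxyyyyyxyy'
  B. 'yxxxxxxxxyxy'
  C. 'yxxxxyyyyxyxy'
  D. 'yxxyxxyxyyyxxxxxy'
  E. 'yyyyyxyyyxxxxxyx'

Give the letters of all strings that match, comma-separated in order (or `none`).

A → no match
B. 'yxxxxxxxxyxy' → match
C → match
D → no match
E → no match — must start with 'yxx'

B, C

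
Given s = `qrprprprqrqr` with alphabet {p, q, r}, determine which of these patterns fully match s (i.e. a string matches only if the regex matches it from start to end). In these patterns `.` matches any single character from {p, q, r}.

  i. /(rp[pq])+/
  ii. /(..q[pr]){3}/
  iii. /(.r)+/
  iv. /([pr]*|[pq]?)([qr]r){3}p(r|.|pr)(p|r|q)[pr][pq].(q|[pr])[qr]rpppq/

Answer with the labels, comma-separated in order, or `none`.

iii

i → no match — must start with `rp`
ii → no match
iii → match
iv → no match — must end with `rpppq`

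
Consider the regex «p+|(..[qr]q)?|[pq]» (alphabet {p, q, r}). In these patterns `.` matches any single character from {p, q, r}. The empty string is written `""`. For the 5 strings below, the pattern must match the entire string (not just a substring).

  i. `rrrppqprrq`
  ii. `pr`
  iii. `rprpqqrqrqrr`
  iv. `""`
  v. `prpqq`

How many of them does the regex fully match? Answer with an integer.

i → no match
ii → no match
iii → no match
iv → match
v → no match
Total matched: 1

1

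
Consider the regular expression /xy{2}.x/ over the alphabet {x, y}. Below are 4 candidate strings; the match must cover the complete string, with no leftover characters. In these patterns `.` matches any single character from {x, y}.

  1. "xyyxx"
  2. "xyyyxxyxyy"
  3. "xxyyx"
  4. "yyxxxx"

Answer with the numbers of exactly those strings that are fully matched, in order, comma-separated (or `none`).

1 → match
2 → no match — must end with "x"
3 → no match — must start with "xy"
4 → no match — must start with "xy"

1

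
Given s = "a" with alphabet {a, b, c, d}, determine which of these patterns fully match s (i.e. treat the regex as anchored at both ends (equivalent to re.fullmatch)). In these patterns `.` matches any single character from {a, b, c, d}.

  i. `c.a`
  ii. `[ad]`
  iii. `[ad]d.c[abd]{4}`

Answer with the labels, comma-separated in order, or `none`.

ii

i → no match — must start with "c"
ii → match
iii → no match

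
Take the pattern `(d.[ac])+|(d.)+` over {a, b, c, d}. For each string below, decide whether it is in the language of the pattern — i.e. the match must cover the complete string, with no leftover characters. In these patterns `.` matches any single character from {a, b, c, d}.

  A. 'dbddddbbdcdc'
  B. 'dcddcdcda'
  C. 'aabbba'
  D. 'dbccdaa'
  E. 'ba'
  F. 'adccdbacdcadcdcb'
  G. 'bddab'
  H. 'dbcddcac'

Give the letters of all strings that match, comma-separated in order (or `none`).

none

A. 'dbddddbbdcdc' → no match
B. 'dcddcdcda' → no match
C. 'aabbba' → no match — must start with 'd'
D. 'dbccdaa' → no match
E. 'ba' → no match — must start with 'd'
F → no match — must start with 'd'
G. 'bddab' → no match — must start with 'd'
H. 'dbcddcac' → no match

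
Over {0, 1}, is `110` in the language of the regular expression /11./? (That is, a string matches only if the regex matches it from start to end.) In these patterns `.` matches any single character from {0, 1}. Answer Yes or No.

Yes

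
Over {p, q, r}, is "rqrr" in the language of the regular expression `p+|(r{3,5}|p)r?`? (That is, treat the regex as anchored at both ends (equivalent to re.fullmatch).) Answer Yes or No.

No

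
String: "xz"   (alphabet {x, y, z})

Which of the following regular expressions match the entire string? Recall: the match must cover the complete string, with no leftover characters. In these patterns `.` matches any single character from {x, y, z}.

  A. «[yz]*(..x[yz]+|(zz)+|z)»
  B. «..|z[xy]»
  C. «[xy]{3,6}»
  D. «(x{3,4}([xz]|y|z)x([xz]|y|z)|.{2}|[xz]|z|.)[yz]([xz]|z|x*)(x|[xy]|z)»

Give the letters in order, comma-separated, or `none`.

A → no match
B → match
C → no match
D → no match

B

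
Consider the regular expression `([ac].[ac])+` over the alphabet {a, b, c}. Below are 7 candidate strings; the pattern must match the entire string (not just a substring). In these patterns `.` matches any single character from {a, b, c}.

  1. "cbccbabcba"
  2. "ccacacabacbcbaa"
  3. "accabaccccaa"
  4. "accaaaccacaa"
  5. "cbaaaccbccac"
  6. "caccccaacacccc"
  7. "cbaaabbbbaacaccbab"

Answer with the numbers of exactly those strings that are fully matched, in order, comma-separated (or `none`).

1. "cbccbabcba" → no match
2 → no match
3. "accabaccccaa" → match
4. "accaaaccacaa" → match
5. "cbaaaccbccac" → match
6 → no match
7 → no match

3, 4, 5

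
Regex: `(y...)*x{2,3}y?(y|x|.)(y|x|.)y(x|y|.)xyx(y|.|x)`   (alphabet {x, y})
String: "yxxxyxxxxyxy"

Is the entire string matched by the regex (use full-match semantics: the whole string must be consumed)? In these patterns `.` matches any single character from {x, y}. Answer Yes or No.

No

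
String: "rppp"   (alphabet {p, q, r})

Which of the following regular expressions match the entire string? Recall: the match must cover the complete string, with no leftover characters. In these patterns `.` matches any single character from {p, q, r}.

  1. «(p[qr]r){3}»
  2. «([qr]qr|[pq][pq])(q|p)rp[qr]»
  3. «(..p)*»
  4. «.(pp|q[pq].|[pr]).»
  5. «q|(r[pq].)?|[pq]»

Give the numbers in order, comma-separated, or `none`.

4

1 → no match — must start with "p"
2 → no match
3 → no match
4 → match
5 → no match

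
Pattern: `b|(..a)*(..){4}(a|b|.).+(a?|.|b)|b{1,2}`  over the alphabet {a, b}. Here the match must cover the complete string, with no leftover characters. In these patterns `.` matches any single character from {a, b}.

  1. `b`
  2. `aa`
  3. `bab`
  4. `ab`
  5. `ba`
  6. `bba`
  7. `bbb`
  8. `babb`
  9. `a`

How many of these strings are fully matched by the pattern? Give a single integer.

1

1. `b` → match
2. `aa` → no match
3. `bab` → no match
4. `ab` → no match
5. `ba` → no match
6. `bba` → no match
7. `bbb` → no match
8. `babb` → no match
9. `a` → no match
Total matched: 1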